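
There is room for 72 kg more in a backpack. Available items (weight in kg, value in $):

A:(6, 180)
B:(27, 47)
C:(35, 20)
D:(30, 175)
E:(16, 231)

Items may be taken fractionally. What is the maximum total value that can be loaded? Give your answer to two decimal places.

620.81

Sort by value per unit weight and fill in that order.
Ratios (sorted): A 30.00, E 14.44, D 5.83, B 1.74, C 0.57
take A (6 @ 180); take E (16 @ 231); take D (30 @ 175); take 20/27 of B → 34.81. Capacity used 72/72.
Total value = 620.81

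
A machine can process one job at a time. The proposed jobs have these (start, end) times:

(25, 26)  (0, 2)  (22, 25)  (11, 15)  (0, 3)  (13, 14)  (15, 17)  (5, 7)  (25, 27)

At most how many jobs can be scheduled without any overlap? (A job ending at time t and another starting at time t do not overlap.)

By end time: (0,2), (0,3), (5,7), (13,14), (11,15), (15,17), (22,25), (25,26), (25,27).
Pick (0,2); next start ≥ 2 → (5,7); next start ≥ 7 → (13,14); next start ≥ 14 → (15,17); next start ≥ 17 → (22,25); next start ≥ 25 → (25,26).
Selected 6 jobs.

6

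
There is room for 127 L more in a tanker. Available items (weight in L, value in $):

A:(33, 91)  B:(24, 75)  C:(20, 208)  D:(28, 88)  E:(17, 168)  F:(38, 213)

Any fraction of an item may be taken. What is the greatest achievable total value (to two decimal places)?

752.00

Greedy by value/weight ratio, highest first.
Order: C (208/20=10.40) > E (168/17=9.88) > F (213/38=5.61) > D (88/28=3.14) > B (75/24=3.12) > A (91/33=2.76)
Fill: take C (20 @ 208) → take E (17 @ 168) → take F (38 @ 213) → take D (28 @ 88) → take B (24 @ 75); 127/127 used.
Total value = 752.00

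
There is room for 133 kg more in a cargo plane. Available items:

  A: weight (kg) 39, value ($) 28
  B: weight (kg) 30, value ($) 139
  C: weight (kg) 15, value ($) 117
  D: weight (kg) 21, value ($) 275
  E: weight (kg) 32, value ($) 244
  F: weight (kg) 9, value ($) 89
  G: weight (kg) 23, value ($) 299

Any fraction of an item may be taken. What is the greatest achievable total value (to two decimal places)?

Sort by value per unit weight and fill in that order.
Order: D (275/21=13.10) > G (299/23=13.00) > F (89/9=9.89) > C (117/15=7.80) > E (244/32=7.62) > B (139/30=4.63) > A (28/39=0.72)
Fill: take D (21 @ 275) → take G (23 @ 299) → take F (9 @ 89) → take C (15 @ 117) → take E (32 @ 244) → take B (30 @ 139) → take 3/39 of A → 2.15; 133/133 used.
Total value = 1165.15

1165.15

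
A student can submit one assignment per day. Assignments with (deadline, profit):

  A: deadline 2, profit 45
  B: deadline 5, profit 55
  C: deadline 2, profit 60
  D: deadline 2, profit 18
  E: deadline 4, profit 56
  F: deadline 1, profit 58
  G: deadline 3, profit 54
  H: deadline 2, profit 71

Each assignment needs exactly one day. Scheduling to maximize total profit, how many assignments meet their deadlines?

5

Take jobs in profit order; each goes to the latest open slot no later than its deadline.
Profit order: H=71 C=60 F=58 E=56 B=55 G=54 A=45 D=18
Assign: H→slot 2, C→slot 1, F skipped, E→slot 4, B→slot 5, G→slot 3, A skipped, D skipped.
Slots: [1:C] [2:H] [3:G] [4:E] [5:B]
5 of 8 scheduled.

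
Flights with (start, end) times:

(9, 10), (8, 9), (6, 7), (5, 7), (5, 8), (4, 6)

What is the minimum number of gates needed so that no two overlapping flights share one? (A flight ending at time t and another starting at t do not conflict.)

starts: [4, 5, 5, 6, 8, 9]
ends:   [6, 7, 7, 8, 9, 10]
s4→1 s5→2 s5→3  — peak 3.

3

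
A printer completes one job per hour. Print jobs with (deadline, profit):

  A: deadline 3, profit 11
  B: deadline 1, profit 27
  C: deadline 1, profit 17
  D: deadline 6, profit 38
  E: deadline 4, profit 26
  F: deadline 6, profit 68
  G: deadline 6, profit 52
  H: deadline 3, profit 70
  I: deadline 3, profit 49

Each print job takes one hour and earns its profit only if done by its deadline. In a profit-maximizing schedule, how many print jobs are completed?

By profit: H(d3,70), F(d6,68), G(d6,52), I(d3,49), D(d6,38), B(d1,27), E(d4,26), C(d1,17), A(d3,11)
H→slot 3; F→slot 6; G→slot 5; I→slot 2; D→slot 4; B→slot 1; E skipped; C skipped; A skipped.
6 of 9 scheduled.

6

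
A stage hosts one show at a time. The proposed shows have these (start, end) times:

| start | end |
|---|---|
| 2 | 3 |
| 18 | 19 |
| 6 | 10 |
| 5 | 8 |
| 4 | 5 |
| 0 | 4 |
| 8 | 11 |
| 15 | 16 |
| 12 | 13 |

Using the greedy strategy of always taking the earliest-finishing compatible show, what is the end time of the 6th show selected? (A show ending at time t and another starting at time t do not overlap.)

Order by finish time; keep every interval that doesn't clash with the previous kept one.
Sorted by end: (2,3)  (0,4)  (4,5)  (5,8)  (6,10)  (8,11)  (12,13)  (15,16)  (18,19)
take (2,3); take (4,5); take (5,8); skip (6,10); take (8,11); take (12,13); take (15,16); take (18,19).
Selected: (2,3) (4,5) (5,8) (8,11) (12,13) (15,16) (18,19)

16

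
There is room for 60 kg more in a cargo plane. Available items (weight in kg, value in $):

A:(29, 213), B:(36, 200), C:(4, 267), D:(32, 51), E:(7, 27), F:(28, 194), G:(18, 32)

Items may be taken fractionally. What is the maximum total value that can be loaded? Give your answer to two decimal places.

667.07

Ratios (sorted): C 66.75, A 7.34, F 6.93, B 5.56, E 3.86, G 1.78, D 1.59
take C (4 @ 267); take A (29 @ 213); take 27/28 of F → 187.07. Capacity used 60/60.
Total value = 667.07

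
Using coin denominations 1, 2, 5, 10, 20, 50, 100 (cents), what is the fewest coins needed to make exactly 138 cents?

138 − 1×100→38 − 1×20→18 − 1×10→8 − 1×5→3 − 1×2→1 − 1×1→0
Total coins = 1 + 1 + 1 + 1 + 1 + 1 = 6

6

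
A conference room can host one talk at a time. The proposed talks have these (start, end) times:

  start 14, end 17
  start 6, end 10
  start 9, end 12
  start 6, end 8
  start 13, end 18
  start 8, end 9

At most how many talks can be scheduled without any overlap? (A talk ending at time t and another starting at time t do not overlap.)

By end time: (6,8), (8,9), (6,10), (9,12), (14,17), (13,18).
Pick (6,8); next start ≥ 8 → (8,9); next start ≥ 9 → (9,12); next start ≥ 12 → (14,17).
Selected 4 talks.

4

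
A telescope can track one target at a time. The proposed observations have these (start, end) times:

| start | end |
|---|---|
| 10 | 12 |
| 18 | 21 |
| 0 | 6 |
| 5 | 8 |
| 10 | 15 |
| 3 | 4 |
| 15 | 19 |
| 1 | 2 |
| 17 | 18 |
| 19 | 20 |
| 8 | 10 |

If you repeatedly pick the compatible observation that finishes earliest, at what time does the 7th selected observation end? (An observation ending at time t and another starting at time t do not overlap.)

20

Greedy by earliest finish: after sorting by end time, pick each interval compatible with the last pick.
Sorted by end: (1,2)  (3,4)  (0,6)  (5,8)  (8,10)  (10,12)  (10,15)  (17,18)  (15,19)  (19,20)  (18,21)
take (1,2); take (3,4); take (5,8); take (8,10); take (10,12); take (17,18); take (19,20); skip (18,21).
Selected: (1,2) (3,4) (5,8) (8,10) (10,12) (17,18) (19,20)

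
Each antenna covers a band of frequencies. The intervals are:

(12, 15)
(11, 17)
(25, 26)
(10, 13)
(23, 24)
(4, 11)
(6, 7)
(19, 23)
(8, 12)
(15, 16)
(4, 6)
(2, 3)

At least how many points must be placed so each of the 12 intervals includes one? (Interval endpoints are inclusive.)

Sort by right endpoint; whenever an interval is uncovered, place a point at its right end.
Sorted: [2,3] [4,6] [6,7] [4,11] [8,12] [10,13] [12,15] [15,16] [11,17] [19,23] [23,24] [25,26]
{[2,3]} hit by 3; {[4,6],[6,7],[4,11]} hit by 6; {[8,12],[10,13],[12,15]} hit by 12; {[15,16],[11,17]} hit by 16; {[19,23],[23,24]} hit by 23; {[25,26]} hit by 26.
Points: 3, 6, 12, 16, 23, 26 (6 total).

6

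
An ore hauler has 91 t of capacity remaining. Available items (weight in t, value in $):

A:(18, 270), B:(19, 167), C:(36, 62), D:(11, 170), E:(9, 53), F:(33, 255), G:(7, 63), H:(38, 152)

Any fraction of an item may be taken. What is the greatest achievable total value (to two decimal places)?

Sort by value per unit weight and fill in that order.
Ratios (sorted): D 15.45, A 15.00, G 9.00, B 8.79, F 7.73, E 5.89, H 4.00, C 1.72
take D (11 @ 170); take A (18 @ 270); take G (7 @ 63); take B (19 @ 167); take F (33 @ 255); take 3/9 of E → 17.67. Capacity used 91/91.
Total value = 942.67

942.67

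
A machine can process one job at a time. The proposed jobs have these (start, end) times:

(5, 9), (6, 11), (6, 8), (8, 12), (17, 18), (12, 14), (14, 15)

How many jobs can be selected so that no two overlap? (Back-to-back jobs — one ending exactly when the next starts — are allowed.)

5

Greedy by earliest finish: after sorting by end time, pick each interval compatible with the last pick.
By end time: (6,8), (5,9), (6,11), (8,12), (12,14), (14,15), (17,18).
Pick (6,8); next start ≥ 8 → (8,12); next start ≥ 12 → (12,14); next start ≥ 14 → (14,15); next start ≥ 15 → (17,18).
Selected 5 jobs.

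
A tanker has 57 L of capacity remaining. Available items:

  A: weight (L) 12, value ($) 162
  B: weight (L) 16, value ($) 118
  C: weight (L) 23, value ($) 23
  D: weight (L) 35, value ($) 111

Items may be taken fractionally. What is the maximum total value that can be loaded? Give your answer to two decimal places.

Ratios (sorted): A 13.50, B 7.38, D 3.17, C 1.00
take A (12 @ 162); take B (16 @ 118); take 29/35 of D → 91.97. Capacity used 57/57.
Total value = 371.97

371.97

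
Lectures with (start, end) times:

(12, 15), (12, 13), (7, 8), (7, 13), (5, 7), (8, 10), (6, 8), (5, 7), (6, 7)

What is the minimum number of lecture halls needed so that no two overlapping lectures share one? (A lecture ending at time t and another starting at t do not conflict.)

4

Count concurrent intervals with a sweep; the peak is the room count.
starts: [5, 5, 6, 6, 7, 7, 8, 12, 12]
ends:   [7, 7, 7, 8, 8, 10, 13, 13, 15]
s5→1 s5→2 s6→3 s6→4  — peak 4.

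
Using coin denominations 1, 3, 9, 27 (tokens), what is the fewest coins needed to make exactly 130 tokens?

8

130 = 4×27 + 2×9 + 1×3 + 1×1
Total coins = 4 + 2 + 1 + 1 = 8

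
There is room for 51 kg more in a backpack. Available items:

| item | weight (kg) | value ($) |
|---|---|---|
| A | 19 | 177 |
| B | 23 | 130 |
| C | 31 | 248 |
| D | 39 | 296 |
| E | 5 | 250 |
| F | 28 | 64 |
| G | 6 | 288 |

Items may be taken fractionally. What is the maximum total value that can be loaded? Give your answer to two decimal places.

883.00

Ratios (sorted): E 50.00, G 48.00, A 9.32, C 8.00, D 7.59, B 5.65, F 2.29
take E (5 @ 250); take G (6 @ 288); take A (19 @ 177); take 21/31 of C → 168.00. Capacity used 51/51.
Total value = 883.00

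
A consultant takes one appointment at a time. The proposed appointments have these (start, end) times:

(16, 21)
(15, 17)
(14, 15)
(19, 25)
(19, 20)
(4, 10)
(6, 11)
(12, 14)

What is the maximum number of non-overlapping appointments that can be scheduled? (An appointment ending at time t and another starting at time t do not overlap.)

By end time: (4,10), (6,11), (12,14), (14,15), (15,17), (19,20), (16,21), (19,25).
Pick (4,10); next start ≥ 10 → (12,14); next start ≥ 14 → (14,15); next start ≥ 15 → (15,17); next start ≥ 17 → (19,20).
Selected 5 appointments.

5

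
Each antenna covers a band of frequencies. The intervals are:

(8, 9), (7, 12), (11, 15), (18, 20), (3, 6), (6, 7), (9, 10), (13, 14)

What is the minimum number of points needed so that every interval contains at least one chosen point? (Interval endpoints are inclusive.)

Process intervals by earliest right end; each time one isn't hit yet, stab at its right endpoint.
Sorted: [3,6] [6,7] [8,9] [9,10] [7,12] [13,14] [11,15] [18,20]
{[3,6],[6,7]} hit by 6; {[8,9],[9,10],[7,12]} hit by 9; {[13,14],[11,15]} hit by 14; {[18,20]} hit by 20.
Points: 6, 9, 14, 20 (4 total).

4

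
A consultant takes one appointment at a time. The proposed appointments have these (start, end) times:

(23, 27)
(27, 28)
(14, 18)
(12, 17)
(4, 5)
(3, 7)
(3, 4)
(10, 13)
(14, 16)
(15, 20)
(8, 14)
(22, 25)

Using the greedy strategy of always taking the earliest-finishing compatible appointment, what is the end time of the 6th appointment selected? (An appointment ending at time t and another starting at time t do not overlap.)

Greedy by earliest finish: after sorting by end time, pick each interval compatible with the last pick.
Sorted by end: (3,4)  (4,5)  (3,7)  (10,13)  (8,14)  (14,16)  (12,17)  (14,18)  (15,20)  (22,25)  (23,27)  (27,28)
take (3,4); take (4,5); take (10,13); take (14,16); skip (12,17); take (22,25); take (27,28).
Selected: (3,4) (4,5) (10,13) (14,16) (22,25) (27,28)

28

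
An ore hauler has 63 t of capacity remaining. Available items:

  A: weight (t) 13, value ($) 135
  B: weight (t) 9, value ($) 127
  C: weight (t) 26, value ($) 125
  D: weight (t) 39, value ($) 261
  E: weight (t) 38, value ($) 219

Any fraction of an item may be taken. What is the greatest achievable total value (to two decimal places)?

534.53

Ratios (sorted): B 14.11, A 10.38, D 6.69, E 5.76, C 4.81
take B (9 @ 127); take A (13 @ 135); take D (39 @ 261); take 2/38 of E → 11.53. Capacity used 63/63.
Total value = 534.53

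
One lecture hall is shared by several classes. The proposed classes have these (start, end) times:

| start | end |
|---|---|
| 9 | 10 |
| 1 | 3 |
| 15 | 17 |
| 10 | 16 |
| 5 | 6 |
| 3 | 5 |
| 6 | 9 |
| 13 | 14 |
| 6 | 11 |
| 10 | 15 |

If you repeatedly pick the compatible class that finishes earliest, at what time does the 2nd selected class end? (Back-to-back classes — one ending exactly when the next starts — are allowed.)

5

By end time: (1,3), (3,5), (5,6), (6,9), (9,10), (6,11), (13,14), (10,15), (10,16), (15,17).
Pick (1,3); next start ≥ 3 → (3,5); next start ≥ 5 → (5,6); next start ≥ 6 → (6,9); next start ≥ 9 → (9,10); next start ≥ 10 → (13,14); next start ≥ 14 → (15,17).
Selected: (1,3) (3,5) (5,6) (6,9) (9,10) (13,14) (15,17)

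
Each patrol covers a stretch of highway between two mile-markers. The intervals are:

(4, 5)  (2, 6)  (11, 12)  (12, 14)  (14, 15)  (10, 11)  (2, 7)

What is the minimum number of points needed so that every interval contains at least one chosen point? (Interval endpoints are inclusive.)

3

Process intervals by earliest right end; each time one isn't hit yet, stab at its right endpoint.
Sorted: [4,5] [2,6] [2,7] [10,11] [11,12] [12,14] [14,15]
{[4,5],[2,6],[2,7]} hit by 5; {[10,11],[11,12]} hit by 11; {[12,14],[14,15]} hit by 14.
Points: 5, 11, 14 (3 total).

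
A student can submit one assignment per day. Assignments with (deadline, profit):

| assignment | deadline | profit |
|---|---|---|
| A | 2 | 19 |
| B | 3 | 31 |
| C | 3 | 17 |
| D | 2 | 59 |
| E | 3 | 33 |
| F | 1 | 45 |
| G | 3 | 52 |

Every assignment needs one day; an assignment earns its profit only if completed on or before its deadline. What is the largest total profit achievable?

Sort by profit descending; place each in the latest free slot ≤ its deadline.
Profit order: D=59 G=52 F=45 E=33 B=31 A=19 C=17
Assign: D→slot 2, G→slot 3, F→slot 1, E skipped, B skipped, A skipped, C skipped.
Slots: [1:F] [2:D] [3:G]
Profit = 45 + 59 + 52 = 156

156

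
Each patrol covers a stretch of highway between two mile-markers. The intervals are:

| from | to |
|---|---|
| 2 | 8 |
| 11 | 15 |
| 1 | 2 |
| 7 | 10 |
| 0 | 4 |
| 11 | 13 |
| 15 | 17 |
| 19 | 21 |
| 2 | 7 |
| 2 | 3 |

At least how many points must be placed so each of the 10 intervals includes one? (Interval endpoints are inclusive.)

Process intervals by earliest right end; each time one isn't hit yet, stab at its right endpoint.
By right end: [1,2]  [2,3]  [0,4]  [2,7]  [2,8]  [7,10]  [11,13]  [11,15]  [15,17]  [19,21]
[1,2] uncovered → point at 2; [7,10] uncovered → point at 10; [11,13] uncovered → point at 13; [15,17] uncovered → point at 17; [19,21] uncovered → point at 21.
Points: 2, 10, 13, 17, 21 (5 total).

5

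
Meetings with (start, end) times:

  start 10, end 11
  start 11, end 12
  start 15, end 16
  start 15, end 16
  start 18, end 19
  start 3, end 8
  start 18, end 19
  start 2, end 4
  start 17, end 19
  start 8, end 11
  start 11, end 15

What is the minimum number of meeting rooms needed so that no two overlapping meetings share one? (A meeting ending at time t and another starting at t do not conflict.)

The answer is the maximum number of intervals overlapping at any instant.
Events (time:±→running): 2:+→1 3:+→2 4:-→1 8:-→0 8:+→1 10:+→2 11:-→1 11:-→0 11:+→1 11:+→2 12:-→1 15:-→0 15:+→1 15:+→2 16:-→1 16:-→0 17:+→1 18:+→2 18:+→3 … peak 3.

3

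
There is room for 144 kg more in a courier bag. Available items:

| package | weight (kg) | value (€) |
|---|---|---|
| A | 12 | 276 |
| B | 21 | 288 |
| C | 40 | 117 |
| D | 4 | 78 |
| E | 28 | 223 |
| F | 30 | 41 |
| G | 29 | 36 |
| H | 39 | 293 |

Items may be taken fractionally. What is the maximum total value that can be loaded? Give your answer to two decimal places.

Order: A (276/12=23.00) > D (78/4=19.50) > B (288/21=13.71) > E (223/28=7.96) > H (293/39=7.51) > C (117/40=2.92) > F (41/30=1.37) > G (36/29=1.24)
Fill: take A (12 @ 276) → take D (4 @ 78) → take B (21 @ 288) → take E (28 @ 223) → take H (39 @ 293) → take C (40 @ 117); 144/144 used.
Total value = 1275.00

1275.00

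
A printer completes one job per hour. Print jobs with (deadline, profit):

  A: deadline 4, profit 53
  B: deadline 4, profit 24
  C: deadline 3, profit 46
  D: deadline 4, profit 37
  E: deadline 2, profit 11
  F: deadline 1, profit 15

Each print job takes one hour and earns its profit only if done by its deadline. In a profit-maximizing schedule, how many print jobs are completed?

4

Profit order: A=53 C=46 D=37 B=24 F=15 E=11
Assign: A→slot 4, C→slot 3, D→slot 2, B→slot 1, F skipped, E skipped.
Slots: [1:B] [2:D] [3:C] [4:A]
4 of 6 scheduled.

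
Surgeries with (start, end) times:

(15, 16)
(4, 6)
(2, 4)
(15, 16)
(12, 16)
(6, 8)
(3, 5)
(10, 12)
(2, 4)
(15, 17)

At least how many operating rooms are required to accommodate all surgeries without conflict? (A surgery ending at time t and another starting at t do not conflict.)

4

Events (time:±→running): 2:+→1 2:+→2 3:+→3 4:-→2 4:-→1 4:+→2 5:-→1 6:-→0 6:+→1 8:-→0 10:+→1 12:-→0 12:+→1 15:+→2 15:+→3 15:+→4 … peak 4.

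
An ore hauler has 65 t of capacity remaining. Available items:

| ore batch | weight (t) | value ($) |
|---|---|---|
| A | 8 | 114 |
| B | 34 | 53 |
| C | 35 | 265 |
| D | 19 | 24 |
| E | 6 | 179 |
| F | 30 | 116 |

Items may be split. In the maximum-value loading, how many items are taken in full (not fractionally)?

3

Ratios (sorted): E 29.83, A 14.25, C 7.57, F 3.87, B 1.56, D 1.26
take E (6 @ 179); take A (8 @ 114); take C (35 @ 265); take 16/30 of F → 61.87. Capacity used 65/65.
3 item(s) taken whole; one partial (take 16/30 of F).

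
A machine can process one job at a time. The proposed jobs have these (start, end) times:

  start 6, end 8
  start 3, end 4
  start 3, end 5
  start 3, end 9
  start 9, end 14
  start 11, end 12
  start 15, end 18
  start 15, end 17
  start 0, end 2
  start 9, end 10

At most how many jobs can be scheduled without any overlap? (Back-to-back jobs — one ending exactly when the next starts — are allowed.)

Order by finish time; keep every interval that doesn't clash with the previous kept one.
Sorted by end: (0,2)  (3,4)  (3,5)  (6,8)  (3,9)  (9,10)  (11,12)  (9,14)  (15,17)  (15,18)
take (0,2); take (3,4); skip (3,5); take (6,8); take (9,10); take (11,12); skip (9,14); take (15,17).
Selected 6 jobs.

6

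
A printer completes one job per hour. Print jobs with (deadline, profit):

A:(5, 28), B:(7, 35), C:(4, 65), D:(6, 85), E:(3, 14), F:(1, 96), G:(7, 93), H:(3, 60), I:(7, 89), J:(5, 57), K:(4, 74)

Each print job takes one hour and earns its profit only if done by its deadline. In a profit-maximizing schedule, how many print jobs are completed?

7

Sort by profit descending; place each in the latest free slot ≤ its deadline.
Profit order: F=96 G=93 I=89 D=85 K=74 C=65 H=60 J=57 B=35 A=28 E=14
Assign: F→slot 1, G→slot 7, I→slot 6, D→slot 5, K→slot 4, C→slot 3, H→slot 2, J skipped, B skipped, A skipped, E skipped.
Slots: [1:F] [2:H] [3:C] [4:K] [5:D] [6:I] [7:G]
7 of 11 scheduled.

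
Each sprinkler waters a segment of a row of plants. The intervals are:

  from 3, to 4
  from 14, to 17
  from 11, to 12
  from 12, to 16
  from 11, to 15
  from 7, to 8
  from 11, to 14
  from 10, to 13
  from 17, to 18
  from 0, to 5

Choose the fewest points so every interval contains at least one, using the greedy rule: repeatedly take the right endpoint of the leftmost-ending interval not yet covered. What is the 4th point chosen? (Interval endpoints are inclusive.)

Process intervals by earliest right end; each time one isn't hit yet, stab at its right endpoint.
Sorted: [3,4] [0,5] [7,8] [11,12] [10,13] [11,14] [11,15] [12,16] [14,17] [17,18]
{[3,4],[0,5]} hit by 4; {[7,8]} hit by 8; {[11,12],[10,13],[11,14],[11,15],[12,16]} hit by 12; {[14,17],[17,18]} hit by 17.
Points: 4, 8, 12, 17 (4 total).

17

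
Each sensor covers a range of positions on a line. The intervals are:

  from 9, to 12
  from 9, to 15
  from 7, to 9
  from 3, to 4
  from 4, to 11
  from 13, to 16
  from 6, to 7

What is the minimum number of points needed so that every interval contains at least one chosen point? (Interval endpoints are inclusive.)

Sort by right endpoint; whenever an interval is uncovered, place a point at its right end.
By right end: [3,4]  [6,7]  [7,9]  [4,11]  [9,12]  [9,15]  [13,16]
[3,4] uncovered → point at 4; [6,7] uncovered → point at 7; [9,12] uncovered → point at 12; [13,16] uncovered → point at 16.
Points: 4, 7, 12, 16 (4 total).

4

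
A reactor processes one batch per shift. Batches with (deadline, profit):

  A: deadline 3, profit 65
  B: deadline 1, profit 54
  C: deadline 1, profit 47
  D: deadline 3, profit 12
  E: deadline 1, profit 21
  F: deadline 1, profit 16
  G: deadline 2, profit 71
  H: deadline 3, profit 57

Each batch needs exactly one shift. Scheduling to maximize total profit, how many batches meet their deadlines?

3

Profit order: G=71 A=65 H=57 B=54 C=47 E=21 F=16 D=12
Assign: G→slot 2, A→slot 3, H→slot 1, B skipped, C skipped, E skipped, F skipped, D skipped.
Slots: [1:H] [2:G] [3:A]
3 of 8 scheduled.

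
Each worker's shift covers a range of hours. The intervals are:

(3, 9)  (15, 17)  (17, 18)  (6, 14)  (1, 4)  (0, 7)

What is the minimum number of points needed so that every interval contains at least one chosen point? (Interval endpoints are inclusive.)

3

By right end: [1,4]  [0,7]  [3,9]  [6,14]  [15,17]  [17,18]
[1,4] uncovered → point at 4; [6,14] uncovered → point at 14; [15,17] uncovered → point at 17.
Points: 4, 14, 17 (3 total).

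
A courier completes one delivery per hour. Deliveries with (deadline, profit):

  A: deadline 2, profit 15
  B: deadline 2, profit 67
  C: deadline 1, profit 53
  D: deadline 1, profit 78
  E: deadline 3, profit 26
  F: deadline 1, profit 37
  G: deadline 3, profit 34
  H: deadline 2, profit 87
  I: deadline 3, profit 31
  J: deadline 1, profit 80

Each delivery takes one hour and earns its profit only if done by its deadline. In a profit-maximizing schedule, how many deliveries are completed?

3

Sort by profit descending; place each in the latest free slot ≤ its deadline.
By profit: H(d2,87), J(d1,80), D(d1,78), B(d2,67), C(d1,53), F(d1,37), G(d3,34), I(d3,31), E(d3,26), A(d2,15)
H→slot 2; J→slot 1; D skipped; B skipped; C skipped; F skipped; G→slot 3; I skipped; E skipped; A skipped.
3 of 10 scheduled.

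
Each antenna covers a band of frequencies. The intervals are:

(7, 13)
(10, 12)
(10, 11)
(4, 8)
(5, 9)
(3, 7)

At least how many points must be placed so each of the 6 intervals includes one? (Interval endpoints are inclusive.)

2

Process intervals by earliest right end; each time one isn't hit yet, stab at its right endpoint.
By right end: [3,7]  [4,8]  [5,9]  [10,11]  [10,12]  [7,13]
[3,7] uncovered → point at 7; [10,11] uncovered → point at 11.
Points: 7, 11 (2 total).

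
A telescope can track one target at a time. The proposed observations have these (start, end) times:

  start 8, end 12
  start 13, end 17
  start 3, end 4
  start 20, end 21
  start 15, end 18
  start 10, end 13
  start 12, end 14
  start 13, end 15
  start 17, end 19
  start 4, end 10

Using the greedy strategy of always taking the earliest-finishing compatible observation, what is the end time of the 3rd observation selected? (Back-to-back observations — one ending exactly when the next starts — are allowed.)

Sorted by end: (3,4)  (4,10)  (8,12)  (10,13)  (12,14)  (13,15)  (13,17)  (15,18)  (17,19)  (20,21)
take (3,4); take (4,10); take (10,13); skip (12,14); take (13,15); skip (13,17); take (15,18); skip (17,19); take (20,21).
Selected: (3,4) (4,10) (10,13) (13,15) (15,18) (20,21)

13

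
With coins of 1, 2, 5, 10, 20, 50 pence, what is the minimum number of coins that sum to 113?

113 = 2×50 + 1×10 + 1×2 + 1×1
Total coins = 2 + 1 + 1 + 1 = 5

5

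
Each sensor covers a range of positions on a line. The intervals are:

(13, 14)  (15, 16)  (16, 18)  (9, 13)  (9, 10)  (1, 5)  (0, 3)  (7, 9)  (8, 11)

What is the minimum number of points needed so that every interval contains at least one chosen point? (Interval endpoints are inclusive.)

Sort by right endpoint; whenever an interval is uncovered, place a point at its right end.
Sorted: [0,3] [1,5] [7,9] [9,10] [8,11] [9,13] [13,14] [15,16] [16,18]
{[0,3],[1,5]} hit by 3; {[7,9],[9,10],[8,11],[9,13]} hit by 9; {[13,14]} hit by 14; {[15,16],[16,18]} hit by 16.
Points: 3, 9, 14, 16 (4 total).

4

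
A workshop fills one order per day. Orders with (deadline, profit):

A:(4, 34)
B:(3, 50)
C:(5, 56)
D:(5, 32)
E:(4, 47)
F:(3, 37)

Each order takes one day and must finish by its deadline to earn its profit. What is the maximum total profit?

224

Take jobs in profit order; each goes to the latest open slot no later than its deadline.
Profit order: C=56 B=50 E=47 F=37 A=34 D=32
Assign: C→slot 5, B→slot 3, E→slot 4, F→slot 2, A→slot 1, D skipped.
Slots: [1:A] [2:F] [3:B] [4:E] [5:C]
Profit = 34 + 37 + 50 + 47 + 56 = 224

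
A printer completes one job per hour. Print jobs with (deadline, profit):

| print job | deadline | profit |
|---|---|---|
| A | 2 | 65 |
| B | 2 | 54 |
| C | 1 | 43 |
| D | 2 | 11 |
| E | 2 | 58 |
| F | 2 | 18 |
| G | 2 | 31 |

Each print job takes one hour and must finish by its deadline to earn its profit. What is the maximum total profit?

Sort by profit descending; place each in the latest free slot ≤ its deadline.
Profit order: A=65 E=58 B=54 C=43 G=31 F=18 D=11
Assign: A→slot 2, E→slot 1, B skipped, C skipped, G skipped, F skipped, D skipped.
Slots: [1:E] [2:A]
Profit = 58 + 65 = 123

123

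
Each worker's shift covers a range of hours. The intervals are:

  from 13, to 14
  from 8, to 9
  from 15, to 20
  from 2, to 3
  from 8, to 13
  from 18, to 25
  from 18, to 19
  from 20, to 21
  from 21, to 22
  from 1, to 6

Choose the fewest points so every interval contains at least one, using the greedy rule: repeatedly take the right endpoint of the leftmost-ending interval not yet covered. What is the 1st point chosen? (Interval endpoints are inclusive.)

3

Sorted: [2,3] [1,6] [8,9] [8,13] [13,14] [18,19] [15,20] [20,21] [21,22] [18,25]
{[2,3],[1,6]} hit by 3; {[8,9],[8,13]} hit by 9; {[13,14]} hit by 14; {[18,19],[15,20]} hit by 19; {[20,21],[21,22],[18,25]} hit by 21.
Points: 3, 9, 14, 19, 21 (5 total).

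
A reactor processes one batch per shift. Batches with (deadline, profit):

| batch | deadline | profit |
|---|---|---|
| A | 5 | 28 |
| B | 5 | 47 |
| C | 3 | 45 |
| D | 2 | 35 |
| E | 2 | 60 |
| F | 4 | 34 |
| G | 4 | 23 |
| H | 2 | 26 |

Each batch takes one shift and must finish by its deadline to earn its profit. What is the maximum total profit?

Take jobs in profit order; each goes to the latest open slot no later than its deadline.
Profit order: E=60 B=47 C=45 D=35 F=34 A=28 H=26 G=23
Assign: E→slot 2, B→slot 5, C→slot 3, D→slot 1, F→slot 4, A skipped, H skipped, G skipped.
Slots: [1:D] [2:E] [3:C] [4:F] [5:B]
Profit = 35 + 60 + 45 + 34 + 47 = 221

221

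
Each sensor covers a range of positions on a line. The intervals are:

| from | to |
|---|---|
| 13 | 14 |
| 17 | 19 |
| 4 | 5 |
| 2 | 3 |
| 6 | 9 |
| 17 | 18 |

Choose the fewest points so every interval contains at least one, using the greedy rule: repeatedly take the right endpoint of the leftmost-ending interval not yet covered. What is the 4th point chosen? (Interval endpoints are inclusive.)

14

By right end: [2,3]  [4,5]  [6,9]  [13,14]  [17,18]  [17,19]
[2,3] uncovered → point at 3; [4,5] uncovered → point at 5; [6,9] uncovered → point at 9; [13,14] uncovered → point at 14; [17,18] uncovered → point at 18.
Points: 3, 5, 9, 14, 18 (5 total).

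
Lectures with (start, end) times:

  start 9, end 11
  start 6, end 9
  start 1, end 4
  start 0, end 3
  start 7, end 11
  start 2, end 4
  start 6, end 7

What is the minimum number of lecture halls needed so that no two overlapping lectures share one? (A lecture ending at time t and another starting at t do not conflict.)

3

Events (time:±→running): 0:+→1 1:+→2 2:+→3 … peak 3.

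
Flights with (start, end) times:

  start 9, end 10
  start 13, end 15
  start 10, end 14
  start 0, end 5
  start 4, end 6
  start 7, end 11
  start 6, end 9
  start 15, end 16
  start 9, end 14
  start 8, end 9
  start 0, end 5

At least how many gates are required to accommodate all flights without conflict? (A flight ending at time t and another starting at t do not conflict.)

3

Count concurrent intervals with a sweep; the peak is the room count.
Events (time:±→running): 0:+→1 0:+→2 4:+→3 … peak 3.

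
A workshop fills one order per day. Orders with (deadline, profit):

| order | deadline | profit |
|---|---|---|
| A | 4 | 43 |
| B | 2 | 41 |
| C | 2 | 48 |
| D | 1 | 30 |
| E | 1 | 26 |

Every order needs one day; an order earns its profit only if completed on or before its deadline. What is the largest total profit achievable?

By profit: C(d2,48), A(d4,43), B(d2,41), D(d1,30), E(d1,26)
C→slot 2; A→slot 4; B→slot 1; D skipped; E skipped.
Profit = 41 + 48 + 43 = 132

132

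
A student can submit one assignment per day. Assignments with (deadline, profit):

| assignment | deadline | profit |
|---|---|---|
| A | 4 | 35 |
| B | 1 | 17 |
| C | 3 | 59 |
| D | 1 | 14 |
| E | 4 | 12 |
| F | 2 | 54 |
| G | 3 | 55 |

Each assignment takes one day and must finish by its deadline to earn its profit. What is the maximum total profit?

Take jobs in profit order; each goes to the latest open slot no later than its deadline.
By profit: C(d3,59), G(d3,55), F(d2,54), A(d4,35), B(d1,17), D(d1,14), E(d4,12)
C→slot 3; G→slot 2; F→slot 1; A→slot 4; B skipped; D skipped; E skipped.
Profit = 54 + 55 + 59 + 35 = 203

203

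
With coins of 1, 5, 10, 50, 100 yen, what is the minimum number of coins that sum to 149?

Greedy: take as many of the largest coin as possible, then repeat with the remainder.
149 − 1×100→49 − 4×10→9 − 1×5→4 − 4×1→0
Total coins = 1 + 4 + 1 + 4 = 10

10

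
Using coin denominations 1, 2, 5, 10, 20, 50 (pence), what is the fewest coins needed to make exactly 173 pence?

Use the largest denomination that fits, subtract, and repeat.
173 = 3×50 + 1×20 + 1×2 + 1×1
Total coins = 3 + 1 + 1 + 1 = 6

6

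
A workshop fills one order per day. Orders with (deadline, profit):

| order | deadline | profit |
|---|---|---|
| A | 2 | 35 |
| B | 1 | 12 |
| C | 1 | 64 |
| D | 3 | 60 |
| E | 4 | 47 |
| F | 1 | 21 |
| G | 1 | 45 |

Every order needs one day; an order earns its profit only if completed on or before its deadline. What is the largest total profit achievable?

206

Profit order: C=64 D=60 E=47 G=45 A=35 F=21 B=12
Assign: C→slot 1, D→slot 3, E→slot 4, G skipped, A→slot 2, F skipped, B skipped.
Slots: [1:C] [2:A] [3:D] [4:E]
Profit = 64 + 35 + 60 + 47 = 206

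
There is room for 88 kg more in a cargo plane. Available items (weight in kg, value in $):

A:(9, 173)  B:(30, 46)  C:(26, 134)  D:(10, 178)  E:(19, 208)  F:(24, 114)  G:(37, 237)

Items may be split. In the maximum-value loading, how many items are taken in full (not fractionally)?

Sort by value per unit weight and fill in that order.
Ratios (sorted): A 19.22, D 17.80, E 10.95, G 6.41, C 5.15, F 4.75, B 1.53
take A (9 @ 173); take D (10 @ 178); take E (19 @ 208); take G (37 @ 237); take 13/26 of C → 67.00. Capacity used 88/88.
4 item(s) taken whole; one partial (take 13/26 of C).

4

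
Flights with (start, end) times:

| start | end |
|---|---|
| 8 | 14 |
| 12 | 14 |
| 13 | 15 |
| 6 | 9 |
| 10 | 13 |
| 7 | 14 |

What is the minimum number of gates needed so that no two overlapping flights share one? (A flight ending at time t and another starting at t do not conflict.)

The answer is the maximum number of intervals overlapping at any instant.
starts: [6, 7, 8, 10, 12, 13]
ends:   [9, 13, 14, 14, 14, 15]
s6→1 s7→2 s8→3 e9→2 s10→3 s12→4  — peak 4.

4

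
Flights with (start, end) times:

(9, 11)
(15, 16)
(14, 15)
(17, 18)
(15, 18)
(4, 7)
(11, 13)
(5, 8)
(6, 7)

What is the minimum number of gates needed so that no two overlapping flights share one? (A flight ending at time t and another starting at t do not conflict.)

3

Count concurrent intervals with a sweep; the peak is the room count.
Events (time:±→running): 4:+→1 5:+→2 6:+→3 … peak 3.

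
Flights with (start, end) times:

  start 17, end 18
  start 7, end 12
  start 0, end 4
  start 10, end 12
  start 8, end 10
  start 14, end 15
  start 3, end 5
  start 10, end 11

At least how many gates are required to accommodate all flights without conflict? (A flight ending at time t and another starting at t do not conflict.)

3

Count concurrent intervals with a sweep; the peak is the room count.
starts: [0, 3, 7, 8, 10, 10, 14, 17]
ends:   [4, 5, 10, 11, 12, 12, 15, 18]
s0→1 s3→2 e4→1 e5→0 s7→1 s8→2 e10→1 s10→2 s10→3  — peak 3.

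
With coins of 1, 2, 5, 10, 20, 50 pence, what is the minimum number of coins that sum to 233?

233 = 4×50 + 1×20 + 1×10 + 1×2 + 1×1
Total coins = 4 + 1 + 1 + 1 + 1 = 8

8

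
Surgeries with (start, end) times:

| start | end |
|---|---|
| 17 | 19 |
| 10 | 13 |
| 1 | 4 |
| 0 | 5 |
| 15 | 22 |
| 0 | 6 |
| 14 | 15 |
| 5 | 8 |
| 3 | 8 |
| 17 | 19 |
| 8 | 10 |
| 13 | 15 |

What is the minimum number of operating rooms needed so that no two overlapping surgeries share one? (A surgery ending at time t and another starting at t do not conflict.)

4

The answer is the maximum number of intervals overlapping at any instant.
starts: [0, 0, 1, 3, 5, 8, 10, 13, 14, 15, 17, 17]
ends:   [4, 5, 6, 8, 8, 10, 13, 15, 15, 19, 19, 22]
s0→1 s0→2 s1→3 s3→4  — peak 4.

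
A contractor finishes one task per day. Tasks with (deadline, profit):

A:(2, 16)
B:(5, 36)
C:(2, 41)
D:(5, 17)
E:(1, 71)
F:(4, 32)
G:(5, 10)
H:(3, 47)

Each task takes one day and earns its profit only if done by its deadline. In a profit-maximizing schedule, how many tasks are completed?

By profit: E(d1,71), H(d3,47), C(d2,41), B(d5,36), F(d4,32), D(d5,17), A(d2,16), G(d5,10)
E→slot 1; H→slot 3; C→slot 2; B→slot 5; F→slot 4; D skipped; A skipped; G skipped.
5 of 8 scheduled.

5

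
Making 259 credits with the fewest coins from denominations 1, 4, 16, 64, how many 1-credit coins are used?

3

Use the largest denomination that fits, subtract, and repeat.
259 − 4×64→3 − 3×1→0
Count of 1: 3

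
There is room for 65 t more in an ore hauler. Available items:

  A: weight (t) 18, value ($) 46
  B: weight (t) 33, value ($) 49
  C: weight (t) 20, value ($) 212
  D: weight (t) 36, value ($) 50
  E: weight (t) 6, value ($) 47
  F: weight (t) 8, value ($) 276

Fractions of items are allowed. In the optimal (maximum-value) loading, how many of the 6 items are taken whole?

4

Sort by value per unit weight and fill in that order.
Order: F (276/8=34.50) > C (212/20=10.60) > E (47/6=7.83) > A (46/18=2.56) > B (49/33=1.48) > D (50/36=1.39)
Fill: take F (8 @ 276) → take C (20 @ 212) → take E (6 @ 47) → take A (18 @ 46) → take 13/33 of B → 19.30; 65/65 used.
4 item(s) taken whole; one partial (take 13/33 of B).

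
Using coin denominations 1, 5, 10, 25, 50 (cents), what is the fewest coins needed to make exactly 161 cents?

Greedy: take as many of the largest coin as possible, then repeat with the remainder.
161 − 3×50→11 − 1×10→1 − 1×1→0
Total coins = 3 + 1 + 1 = 5

5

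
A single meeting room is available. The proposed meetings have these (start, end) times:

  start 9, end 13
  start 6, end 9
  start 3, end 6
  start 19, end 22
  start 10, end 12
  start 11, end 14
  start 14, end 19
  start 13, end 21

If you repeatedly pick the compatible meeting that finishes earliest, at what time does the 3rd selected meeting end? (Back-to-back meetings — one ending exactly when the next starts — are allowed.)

12

By end time: (3,6), (6,9), (10,12), (9,13), (11,14), (14,19), (13,21), (19,22).
Pick (3,6); next start ≥ 6 → (6,9); next start ≥ 9 → (10,12); next start ≥ 12 → (14,19); next start ≥ 19 → (19,22).
Selected: (3,6) (6,9) (10,12) (14,19) (19,22)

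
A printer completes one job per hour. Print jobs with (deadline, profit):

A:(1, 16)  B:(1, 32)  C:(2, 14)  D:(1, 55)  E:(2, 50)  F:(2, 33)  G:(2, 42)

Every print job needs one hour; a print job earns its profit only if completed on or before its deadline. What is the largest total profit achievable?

Profit order: D=55 E=50 G=42 F=33 B=32 A=16 C=14
Assign: D→slot 1, E→slot 2, G skipped, F skipped, B skipped, A skipped, C skipped.
Slots: [1:D] [2:E]
Profit = 55 + 50 = 105

105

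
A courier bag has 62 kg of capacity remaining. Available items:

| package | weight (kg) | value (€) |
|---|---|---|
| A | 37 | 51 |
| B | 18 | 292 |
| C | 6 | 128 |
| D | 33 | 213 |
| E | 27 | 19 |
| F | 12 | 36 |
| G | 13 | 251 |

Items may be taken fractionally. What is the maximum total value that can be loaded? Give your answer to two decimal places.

Greedy by value/weight ratio, highest first.
Order: C (128/6=21.33) > G (251/13=19.31) > B (292/18=16.22) > D (213/33=6.45) > F (36/12=3.00) > A (51/37=1.38) > E (19/27=0.70)
Fill: take C (6 @ 128) → take G (13 @ 251) → take B (18 @ 292) → take 25/33 of D → 161.36; 62/62 used.
Total value = 832.36

832.36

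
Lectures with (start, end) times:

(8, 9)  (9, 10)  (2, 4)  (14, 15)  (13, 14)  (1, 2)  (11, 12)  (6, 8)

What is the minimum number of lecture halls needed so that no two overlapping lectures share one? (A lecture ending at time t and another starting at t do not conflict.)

1

starts: [1, 2, 6, 8, 9, 11, 13, 14]
ends:   [2, 4, 8, 9, 10, 12, 14, 15]
s1→1  — peak 1.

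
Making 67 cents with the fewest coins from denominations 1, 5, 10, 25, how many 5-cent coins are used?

1

Greedy: take as many of the largest coin as possible, then repeat with the remainder.
67 = 2×25 + 1×10 + 1×5 + 2×1
Count of 5: 1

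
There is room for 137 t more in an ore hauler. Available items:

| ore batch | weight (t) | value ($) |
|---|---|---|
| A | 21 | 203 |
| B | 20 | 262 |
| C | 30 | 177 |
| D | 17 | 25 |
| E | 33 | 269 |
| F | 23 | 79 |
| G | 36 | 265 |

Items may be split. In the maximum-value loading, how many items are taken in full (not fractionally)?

4

Ratios (sorted): B 13.10, A 9.67, E 8.15, G 7.36, C 5.90, F 3.43, D 1.47
take B (20 @ 262); take A (21 @ 203); take E (33 @ 269); take G (36 @ 265); take 27/30 of C → 159.30. Capacity used 137/137.
4 item(s) taken whole; one partial (take 27/30 of C).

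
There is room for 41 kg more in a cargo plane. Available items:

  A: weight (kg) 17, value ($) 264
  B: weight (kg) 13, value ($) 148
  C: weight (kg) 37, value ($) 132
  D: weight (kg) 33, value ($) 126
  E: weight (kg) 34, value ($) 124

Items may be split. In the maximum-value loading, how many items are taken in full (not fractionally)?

2

Order: A (264/17=15.53) > B (148/13=11.38) > D (126/33=3.82) > E (124/34=3.65) > C (132/37=3.57)
Fill: take A (17 @ 264) → take B (13 @ 148) → take 11/33 of D → 42.00; 41/41 used.
2 item(s) taken whole; one partial (take 11/33 of D).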